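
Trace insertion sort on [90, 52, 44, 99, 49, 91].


Initial: [90, 52, 44, 99, 49, 91]
Insert 52: [52, 90, 44, 99, 49, 91]
Insert 44: [44, 52, 90, 99, 49, 91]
Insert 99: [44, 52, 90, 99, 49, 91]
Insert 49: [44, 49, 52, 90, 99, 91]
Insert 91: [44, 49, 52, 90, 91, 99]

Sorted: [44, 49, 52, 90, 91, 99]


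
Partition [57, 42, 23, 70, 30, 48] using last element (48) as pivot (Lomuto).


Pivot: 48
  42 <= 48: swap -> [42, 57, 23, 70, 30, 48]
  23 <= 48: swap -> [42, 23, 57, 70, 30, 48]
  30 <= 48: swap -> [42, 23, 30, 70, 57, 48]
Place pivot at 3: [42, 23, 30, 48, 57, 70]

Partitioned: [42, 23, 30, 48, 57, 70]


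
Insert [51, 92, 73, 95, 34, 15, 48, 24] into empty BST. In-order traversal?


Insert 51: root
Insert 92: R from 51
Insert 73: R from 51 -> L from 92
Insert 95: R from 51 -> R from 92
Insert 34: L from 51
Insert 15: L from 51 -> L from 34
Insert 48: L from 51 -> R from 34
Insert 24: L from 51 -> L from 34 -> R from 15

In-order: [15, 24, 34, 48, 51, 73, 92, 95]


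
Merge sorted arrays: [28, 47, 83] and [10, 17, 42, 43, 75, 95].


Take 10 from B
Take 17 from B
Take 28 from A
Take 42 from B
Take 43 from B
Take 47 from A
Take 75 from B
Take 83 from A

Merged: [10, 17, 28, 42, 43, 47, 75, 83, 95]


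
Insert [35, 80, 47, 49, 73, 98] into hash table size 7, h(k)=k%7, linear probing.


Insert 35: h=0 -> slot 0
Insert 80: h=3 -> slot 3
Insert 47: h=5 -> slot 5
Insert 49: h=0, 1 probes -> slot 1
Insert 73: h=3, 1 probes -> slot 4
Insert 98: h=0, 2 probes -> slot 2

Table: [35, 49, 98, 80, 73, 47, None]


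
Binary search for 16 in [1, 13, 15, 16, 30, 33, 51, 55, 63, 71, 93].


Step 1: lo=0, hi=10, mid=5, val=33
Step 2: lo=0, hi=4, mid=2, val=15
Step 3: lo=3, hi=4, mid=3, val=16

Found at index 3


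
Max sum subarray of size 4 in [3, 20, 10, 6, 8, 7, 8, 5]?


[0:4]: 39
[1:5]: 44
[2:6]: 31
[3:7]: 29
[4:8]: 28

Max: 44 at [1:5]


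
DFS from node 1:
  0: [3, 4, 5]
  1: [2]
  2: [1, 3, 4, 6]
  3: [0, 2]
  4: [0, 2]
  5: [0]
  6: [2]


Visit 1, push [2]
Visit 2, push [6, 4, 3]
Visit 3, push [0]
Visit 0, push [5, 4]
Visit 4, push []
Visit 5, push []
Visit 6, push []

DFS order: [1, 2, 3, 0, 4, 5, 6]


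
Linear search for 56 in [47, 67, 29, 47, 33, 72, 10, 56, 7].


i=0: 47!=56
i=1: 67!=56
i=2: 29!=56
i=3: 47!=56
i=4: 33!=56
i=5: 72!=56
i=6: 10!=56
i=7: 56==56 found!

Found at 7, 8 comps


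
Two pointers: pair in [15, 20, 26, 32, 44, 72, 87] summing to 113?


lo=0(15)+hi=6(87)=102
lo=1(20)+hi=6(87)=107
lo=2(26)+hi=6(87)=113

Yes: 26+87=113


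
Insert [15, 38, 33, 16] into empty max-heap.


Insert 15: [15]
Insert 38: [38, 15]
Insert 33: [38, 15, 33]
Insert 16: [38, 16, 33, 15]

Final heap: [38, 16, 33, 15]


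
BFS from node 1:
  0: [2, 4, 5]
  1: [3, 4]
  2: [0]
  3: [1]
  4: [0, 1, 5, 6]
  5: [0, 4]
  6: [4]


Visit 1, enqueue [3, 4]
Visit 3, enqueue []
Visit 4, enqueue [0, 5, 6]
Visit 0, enqueue [2]
Visit 5, enqueue []
Visit 6, enqueue []
Visit 2, enqueue []

BFS order: [1, 3, 4, 0, 5, 6, 2]


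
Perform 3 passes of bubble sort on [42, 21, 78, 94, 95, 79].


Initial: [42, 21, 78, 94, 95, 79]
Pass 1: [21, 42, 78, 94, 79, 95] (2 swaps)
Pass 2: [21, 42, 78, 79, 94, 95] (1 swaps)
Pass 3: [21, 42, 78, 79, 94, 95] (0 swaps)

After 3 passes: [21, 42, 78, 79, 94, 95]


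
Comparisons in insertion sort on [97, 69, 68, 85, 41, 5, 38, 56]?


Algorithm: insertion sort
Input: [97, 69, 68, 85, 41, 5, 38, 56]
Sorted: [5, 38, 41, 56, 68, 69, 85, 97]

25


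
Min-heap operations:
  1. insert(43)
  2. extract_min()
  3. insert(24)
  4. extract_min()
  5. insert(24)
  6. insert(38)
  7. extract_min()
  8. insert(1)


insert(43) -> [43]
extract_min()->43, []
insert(24) -> [24]
extract_min()->24, []
insert(24) -> [24]
insert(38) -> [24, 38]
extract_min()->24, [38]
insert(1) -> [1, 38]

Final heap: [1, 38]


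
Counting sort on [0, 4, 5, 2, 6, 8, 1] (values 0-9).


Input: [0, 4, 5, 2, 6, 8, 1]
Counts: [1, 1, 1, 0, 1, 1, 1, 0, 1, 0]

Sorted: [0, 1, 2, 4, 5, 6, 8]


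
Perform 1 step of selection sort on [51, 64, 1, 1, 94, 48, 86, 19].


Initial: [51, 64, 1, 1, 94, 48, 86, 19]
Step 1: min=1 at 2
  Swap: [1, 64, 51, 1, 94, 48, 86, 19]

After 1 step: [1, 64, 51, 1, 94, 48, 86, 19]


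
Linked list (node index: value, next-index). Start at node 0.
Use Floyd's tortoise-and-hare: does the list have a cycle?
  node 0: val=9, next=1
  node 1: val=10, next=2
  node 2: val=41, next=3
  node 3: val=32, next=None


Floyd's tortoise (slow, +1) and hare (fast, +2):
  init: slow=0, fast=0
  step 1: slow=1, fast=2
  step 2: fast 2->3->None, no cycle

Cycle: no


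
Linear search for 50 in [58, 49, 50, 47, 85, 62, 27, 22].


i=0: 58!=50
i=1: 49!=50
i=2: 50==50 found!

Found at 2, 3 comps


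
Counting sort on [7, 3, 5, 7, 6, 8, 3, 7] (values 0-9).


Input: [7, 3, 5, 7, 6, 8, 3, 7]
Counts: [0, 0, 0, 2, 0, 1, 1, 3, 1, 0]

Sorted: [3, 3, 5, 6, 7, 7, 7, 8]


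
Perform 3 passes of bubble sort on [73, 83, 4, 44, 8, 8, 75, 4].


Initial: [73, 83, 4, 44, 8, 8, 75, 4]
Pass 1: [73, 4, 44, 8, 8, 75, 4, 83] (6 swaps)
Pass 2: [4, 44, 8, 8, 73, 4, 75, 83] (5 swaps)
Pass 3: [4, 8, 8, 44, 4, 73, 75, 83] (3 swaps)

After 3 passes: [4, 8, 8, 44, 4, 73, 75, 83]


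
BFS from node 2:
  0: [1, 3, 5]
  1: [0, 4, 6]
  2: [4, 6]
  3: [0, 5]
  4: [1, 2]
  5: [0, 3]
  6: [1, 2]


Visit 2, enqueue [4, 6]
Visit 4, enqueue [1]
Visit 6, enqueue []
Visit 1, enqueue [0]
Visit 0, enqueue [3, 5]
Visit 3, enqueue []
Visit 5, enqueue []

BFS order: [2, 4, 6, 1, 0, 3, 5]


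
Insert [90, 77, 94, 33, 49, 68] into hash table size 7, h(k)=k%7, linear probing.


Insert 90: h=6 -> slot 6
Insert 77: h=0 -> slot 0
Insert 94: h=3 -> slot 3
Insert 33: h=5 -> slot 5
Insert 49: h=0, 1 probes -> slot 1
Insert 68: h=5, 4 probes -> slot 2

Table: [77, 49, 68, 94, None, 33, 90]


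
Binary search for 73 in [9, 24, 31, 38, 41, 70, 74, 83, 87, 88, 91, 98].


Step 1: lo=0, hi=11, mid=5, val=70
Step 2: lo=6, hi=11, mid=8, val=87
Step 3: lo=6, hi=7, mid=6, val=74

Not found


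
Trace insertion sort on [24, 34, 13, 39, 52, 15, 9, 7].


Initial: [24, 34, 13, 39, 52, 15, 9, 7]
Insert 34: [24, 34, 13, 39, 52, 15, 9, 7]
Insert 13: [13, 24, 34, 39, 52, 15, 9, 7]
Insert 39: [13, 24, 34, 39, 52, 15, 9, 7]
Insert 52: [13, 24, 34, 39, 52, 15, 9, 7]
Insert 15: [13, 15, 24, 34, 39, 52, 9, 7]
Insert 9: [9, 13, 15, 24, 34, 39, 52, 7]
Insert 7: [7, 9, 13, 15, 24, 34, 39, 52]

Sorted: [7, 9, 13, 15, 24, 34, 39, 52]


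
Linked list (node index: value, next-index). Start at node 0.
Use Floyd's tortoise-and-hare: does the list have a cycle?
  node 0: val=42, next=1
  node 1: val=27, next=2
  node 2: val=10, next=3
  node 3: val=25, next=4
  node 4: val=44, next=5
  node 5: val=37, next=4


Floyd's tortoise (slow, +1) and hare (fast, +2):
  init: slow=0, fast=0
  step 1: slow=1, fast=2
  step 2: slow=2, fast=4
  step 3: slow=3, fast=4
  step 4: slow=4, fast=4
  slow == fast at node 4: cycle detected

Cycle: yes


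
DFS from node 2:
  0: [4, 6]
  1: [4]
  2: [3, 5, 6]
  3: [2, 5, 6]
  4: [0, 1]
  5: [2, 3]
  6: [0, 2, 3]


Visit 2, push [6, 5, 3]
Visit 3, push [6, 5]
Visit 5, push []
Visit 6, push [0]
Visit 0, push [4]
Visit 4, push [1]
Visit 1, push []

DFS order: [2, 3, 5, 6, 0, 4, 1]


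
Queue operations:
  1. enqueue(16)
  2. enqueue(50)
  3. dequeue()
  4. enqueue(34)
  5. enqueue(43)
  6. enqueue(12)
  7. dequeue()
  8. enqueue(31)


enqueue(16) -> [16]
enqueue(50) -> [16, 50]
dequeue()->16, [50]
enqueue(34) -> [50, 34]
enqueue(43) -> [50, 34, 43]
enqueue(12) -> [50, 34, 43, 12]
dequeue()->50, [34, 43, 12]
enqueue(31) -> [34, 43, 12, 31]

Final queue: [34, 43, 12, 31]


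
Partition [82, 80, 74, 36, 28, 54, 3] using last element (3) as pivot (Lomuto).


Pivot: 3
Place pivot at 0: [3, 80, 74, 36, 28, 54, 82]

Partitioned: [3, 80, 74, 36, 28, 54, 82]


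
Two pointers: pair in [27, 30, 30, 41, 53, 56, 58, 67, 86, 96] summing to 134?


lo=0(27)+hi=9(96)=123
lo=1(30)+hi=9(96)=126
lo=2(30)+hi=9(96)=126
lo=3(41)+hi=9(96)=137
lo=3(41)+hi=8(86)=127
lo=4(53)+hi=8(86)=139
lo=4(53)+hi=7(67)=120
lo=5(56)+hi=7(67)=123
lo=6(58)+hi=7(67)=125

No pair found


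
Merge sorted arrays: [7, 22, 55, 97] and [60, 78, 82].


Take 7 from A
Take 22 from A
Take 55 from A
Take 60 from B
Take 78 from B
Take 82 from B

Merged: [7, 22, 55, 60, 78, 82, 97]


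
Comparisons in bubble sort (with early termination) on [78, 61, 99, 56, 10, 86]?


Algorithm: bubble sort (with early termination)
Input: [78, 61, 99, 56, 10, 86]
Sorted: [10, 56, 61, 78, 86, 99]

15


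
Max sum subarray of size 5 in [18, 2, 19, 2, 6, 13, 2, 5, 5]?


[0:5]: 47
[1:6]: 42
[2:7]: 42
[3:8]: 28
[4:9]: 31

Max: 47 at [0:5]


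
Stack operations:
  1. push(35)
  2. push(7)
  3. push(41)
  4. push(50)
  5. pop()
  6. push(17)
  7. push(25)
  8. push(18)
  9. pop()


push(35) -> [35]
push(7) -> [35, 7]
push(41) -> [35, 7, 41]
push(50) -> [35, 7, 41, 50]
pop()->50, [35, 7, 41]
push(17) -> [35, 7, 41, 17]
push(25) -> [35, 7, 41, 17, 25]
push(18) -> [35, 7, 41, 17, 25, 18]
pop()->18, [35, 7, 41, 17, 25]

Final stack: [35, 7, 41, 17, 25]


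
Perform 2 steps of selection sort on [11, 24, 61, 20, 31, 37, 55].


Initial: [11, 24, 61, 20, 31, 37, 55]
Step 1: min=11 at 0
  Swap: [11, 24, 61, 20, 31, 37, 55]
Step 2: min=20 at 3
  Swap: [11, 20, 61, 24, 31, 37, 55]

After 2 steps: [11, 20, 61, 24, 31, 37, 55]


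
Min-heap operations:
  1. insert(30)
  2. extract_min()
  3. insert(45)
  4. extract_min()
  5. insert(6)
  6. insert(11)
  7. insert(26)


insert(30) -> [30]
extract_min()->30, []
insert(45) -> [45]
extract_min()->45, []
insert(6) -> [6]
insert(11) -> [6, 11]
insert(26) -> [6, 11, 26]

Final heap: [6, 11, 26]


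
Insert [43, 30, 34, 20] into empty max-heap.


Insert 43: [43]
Insert 30: [43, 30]
Insert 34: [43, 30, 34]
Insert 20: [43, 30, 34, 20]

Final heap: [43, 30, 34, 20]


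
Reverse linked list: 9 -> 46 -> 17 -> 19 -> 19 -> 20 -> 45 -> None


Step 1: curr=9, set curr.next=prev(None) | reversed so far: 9
Step 2: curr=46, set curr.next=prev(9) | reversed so far: 46 -> 9
Step 3: curr=17, set curr.next=prev(46) | reversed so far: 17 -> 46 -> 9
Step 4: curr=19, set curr.next=prev(17) | reversed so far: 19 -> 17 -> 46 -> 9
Step 5: curr=19, set curr.next=prev(19) | reversed so far: 19 -> 19 -> 17 -> 46 -> 9
Step 6: curr=20, set curr.next=prev(19) | reversed so far: 20 -> 19 -> 19 -> 17 -> 46 -> 9
Step 7: curr=45, set curr.next=prev(20) | reversed so far: 45 -> 20 -> 19 -> 19 -> 17 -> 46 -> 9

45 -> 20 -> 19 -> 19 -> 17 -> 46 -> 9 -> None


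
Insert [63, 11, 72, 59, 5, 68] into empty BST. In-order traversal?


Insert 63: root
Insert 11: L from 63
Insert 72: R from 63
Insert 59: L from 63 -> R from 11
Insert 5: L from 63 -> L from 11
Insert 68: R from 63 -> L from 72

In-order: [5, 11, 59, 63, 68, 72]


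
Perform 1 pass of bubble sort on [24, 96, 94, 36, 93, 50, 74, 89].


Initial: [24, 96, 94, 36, 93, 50, 74, 89]
Pass 1: [24, 94, 36, 93, 50, 74, 89, 96] (6 swaps)

After 1 pass: [24, 94, 36, 93, 50, 74, 89, 96]


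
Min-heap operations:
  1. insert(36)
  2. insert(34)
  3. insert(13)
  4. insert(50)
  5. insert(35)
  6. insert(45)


insert(36) -> [36]
insert(34) -> [34, 36]
insert(13) -> [13, 36, 34]
insert(50) -> [13, 36, 34, 50]
insert(35) -> [13, 35, 34, 50, 36]
insert(45) -> [13, 35, 34, 50, 36, 45]

Final heap: [13, 35, 34, 50, 36, 45]


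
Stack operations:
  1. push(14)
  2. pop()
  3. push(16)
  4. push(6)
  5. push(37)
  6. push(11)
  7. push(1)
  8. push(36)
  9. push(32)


push(14) -> [14]
pop()->14, []
push(16) -> [16]
push(6) -> [16, 6]
push(37) -> [16, 6, 37]
push(11) -> [16, 6, 37, 11]
push(1) -> [16, 6, 37, 11, 1]
push(36) -> [16, 6, 37, 11, 1, 36]
push(32) -> [16, 6, 37, 11, 1, 36, 32]

Final stack: [16, 6, 37, 11, 1, 36, 32]


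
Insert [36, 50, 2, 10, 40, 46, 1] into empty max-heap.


Insert 36: [36]
Insert 50: [50, 36]
Insert 2: [50, 36, 2]
Insert 10: [50, 36, 2, 10]
Insert 40: [50, 40, 2, 10, 36]
Insert 46: [50, 40, 46, 10, 36, 2]
Insert 1: [50, 40, 46, 10, 36, 2, 1]

Final heap: [50, 40, 46, 10, 36, 2, 1]


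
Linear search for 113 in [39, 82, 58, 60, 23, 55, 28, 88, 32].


i=0: 39!=113
i=1: 82!=113
i=2: 58!=113
i=3: 60!=113
i=4: 23!=113
i=5: 55!=113
i=6: 28!=113
i=7: 88!=113
i=8: 32!=113

Not found, 9 comps


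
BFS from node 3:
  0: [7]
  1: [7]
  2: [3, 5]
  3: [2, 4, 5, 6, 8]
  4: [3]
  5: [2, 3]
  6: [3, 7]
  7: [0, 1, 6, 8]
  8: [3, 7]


Visit 3, enqueue [2, 4, 5, 6, 8]
Visit 2, enqueue []
Visit 4, enqueue []
Visit 5, enqueue []
Visit 6, enqueue [7]
Visit 8, enqueue []
Visit 7, enqueue [0, 1]
Visit 0, enqueue []
Visit 1, enqueue []

BFS order: [3, 2, 4, 5, 6, 8, 7, 0, 1]


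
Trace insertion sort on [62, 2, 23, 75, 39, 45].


Initial: [62, 2, 23, 75, 39, 45]
Insert 2: [2, 62, 23, 75, 39, 45]
Insert 23: [2, 23, 62, 75, 39, 45]
Insert 75: [2, 23, 62, 75, 39, 45]
Insert 39: [2, 23, 39, 62, 75, 45]
Insert 45: [2, 23, 39, 45, 62, 75]

Sorted: [2, 23, 39, 45, 62, 75]


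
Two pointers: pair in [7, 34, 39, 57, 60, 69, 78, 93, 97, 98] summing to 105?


lo=0(7)+hi=9(98)=105

Yes: 7+98=105


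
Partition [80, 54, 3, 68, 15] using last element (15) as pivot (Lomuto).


Pivot: 15
  3 <= 15: swap -> [3, 54, 80, 68, 15]
Place pivot at 1: [3, 15, 80, 68, 54]

Partitioned: [3, 15, 80, 68, 54]


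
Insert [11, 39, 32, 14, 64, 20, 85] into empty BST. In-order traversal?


Insert 11: root
Insert 39: R from 11
Insert 32: R from 11 -> L from 39
Insert 14: R from 11 -> L from 39 -> L from 32
Insert 64: R from 11 -> R from 39
Insert 20: R from 11 -> L from 39 -> L from 32 -> R from 14
Insert 85: R from 11 -> R from 39 -> R from 64

In-order: [11, 14, 20, 32, 39, 64, 85]


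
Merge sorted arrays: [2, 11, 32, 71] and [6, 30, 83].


Take 2 from A
Take 6 from B
Take 11 from A
Take 30 from B
Take 32 from A
Take 71 from A

Merged: [2, 6, 11, 30, 32, 71, 83]


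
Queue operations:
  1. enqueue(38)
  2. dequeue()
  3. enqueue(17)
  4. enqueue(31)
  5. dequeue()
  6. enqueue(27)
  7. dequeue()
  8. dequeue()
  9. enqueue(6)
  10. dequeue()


enqueue(38) -> [38]
dequeue()->38, []
enqueue(17) -> [17]
enqueue(31) -> [17, 31]
dequeue()->17, [31]
enqueue(27) -> [31, 27]
dequeue()->31, [27]
dequeue()->27, []
enqueue(6) -> [6]
dequeue()->6, []

Final queue: []


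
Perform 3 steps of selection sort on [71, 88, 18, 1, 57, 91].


Initial: [71, 88, 18, 1, 57, 91]
Step 1: min=1 at 3
  Swap: [1, 88, 18, 71, 57, 91]
Step 2: min=18 at 2
  Swap: [1, 18, 88, 71, 57, 91]
Step 3: min=57 at 4
  Swap: [1, 18, 57, 71, 88, 91]

After 3 steps: [1, 18, 57, 71, 88, 91]


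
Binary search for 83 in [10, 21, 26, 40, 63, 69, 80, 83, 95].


Step 1: lo=0, hi=8, mid=4, val=63
Step 2: lo=5, hi=8, mid=6, val=80
Step 3: lo=7, hi=8, mid=7, val=83

Found at index 7


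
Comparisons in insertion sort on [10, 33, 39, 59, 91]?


Algorithm: insertion sort
Input: [10, 33, 39, 59, 91]
Sorted: [10, 33, 39, 59, 91]

4


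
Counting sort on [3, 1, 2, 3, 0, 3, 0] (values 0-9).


Input: [3, 1, 2, 3, 0, 3, 0]
Counts: [2, 1, 1, 3, 0, 0, 0, 0, 0, 0]

Sorted: [0, 0, 1, 2, 3, 3, 3]


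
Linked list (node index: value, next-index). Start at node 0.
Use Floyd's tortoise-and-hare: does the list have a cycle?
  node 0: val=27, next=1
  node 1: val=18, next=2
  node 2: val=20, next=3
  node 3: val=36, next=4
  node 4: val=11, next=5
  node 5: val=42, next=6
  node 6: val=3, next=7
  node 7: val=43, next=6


Floyd's tortoise (slow, +1) and hare (fast, +2):
  init: slow=0, fast=0
  step 1: slow=1, fast=2
  step 2: slow=2, fast=4
  step 3: slow=3, fast=6
  step 4: slow=4, fast=6
  step 5: slow=5, fast=6
  step 6: slow=6, fast=6
  slow == fast at node 6: cycle detected

Cycle: yes


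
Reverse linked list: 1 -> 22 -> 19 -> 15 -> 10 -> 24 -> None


Step 1: curr=1, set curr.next=prev(None) | reversed so far: 1
Step 2: curr=22, set curr.next=prev(1) | reversed so far: 22 -> 1
Step 3: curr=19, set curr.next=prev(22) | reversed so far: 19 -> 22 -> 1
Step 4: curr=15, set curr.next=prev(19) | reversed so far: 15 -> 19 -> 22 -> 1
Step 5: curr=10, set curr.next=prev(15) | reversed so far: 10 -> 15 -> 19 -> 22 -> 1
Step 6: curr=24, set curr.next=prev(10) | reversed so far: 24 -> 10 -> 15 -> 19 -> 22 -> 1

24 -> 10 -> 15 -> 19 -> 22 -> 1 -> None


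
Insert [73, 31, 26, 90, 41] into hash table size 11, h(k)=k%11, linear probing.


Insert 73: h=7 -> slot 7
Insert 31: h=9 -> slot 9
Insert 26: h=4 -> slot 4
Insert 90: h=2 -> slot 2
Insert 41: h=8 -> slot 8

Table: [None, None, 90, None, 26, None, None, 73, 41, 31, None]


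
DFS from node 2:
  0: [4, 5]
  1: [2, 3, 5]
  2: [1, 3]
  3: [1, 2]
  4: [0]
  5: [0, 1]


Visit 2, push [3, 1]
Visit 1, push [5, 3]
Visit 3, push []
Visit 5, push [0]
Visit 0, push [4]
Visit 4, push []

DFS order: [2, 1, 3, 5, 0, 4]


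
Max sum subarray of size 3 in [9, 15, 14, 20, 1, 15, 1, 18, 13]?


[0:3]: 38
[1:4]: 49
[2:5]: 35
[3:6]: 36
[4:7]: 17
[5:8]: 34
[6:9]: 32

Max: 49 at [1:4]


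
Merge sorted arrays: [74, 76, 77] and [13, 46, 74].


Take 13 from B
Take 46 from B
Take 74 from A
Take 74 from B

Merged: [13, 46, 74, 74, 76, 77]


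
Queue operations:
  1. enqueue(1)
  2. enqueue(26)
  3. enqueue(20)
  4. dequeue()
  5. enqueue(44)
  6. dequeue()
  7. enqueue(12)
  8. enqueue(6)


enqueue(1) -> [1]
enqueue(26) -> [1, 26]
enqueue(20) -> [1, 26, 20]
dequeue()->1, [26, 20]
enqueue(44) -> [26, 20, 44]
dequeue()->26, [20, 44]
enqueue(12) -> [20, 44, 12]
enqueue(6) -> [20, 44, 12, 6]

Final queue: [20, 44, 12, 6]


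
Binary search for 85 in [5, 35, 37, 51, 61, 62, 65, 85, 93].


Step 1: lo=0, hi=8, mid=4, val=61
Step 2: lo=5, hi=8, mid=6, val=65
Step 3: lo=7, hi=8, mid=7, val=85

Found at index 7


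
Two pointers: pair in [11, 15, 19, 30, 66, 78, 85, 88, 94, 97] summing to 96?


lo=0(11)+hi=9(97)=108
lo=0(11)+hi=8(94)=105
lo=0(11)+hi=7(88)=99
lo=0(11)+hi=6(85)=96

Yes: 11+85=96


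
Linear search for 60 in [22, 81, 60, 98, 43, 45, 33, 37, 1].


i=0: 22!=60
i=1: 81!=60
i=2: 60==60 found!

Found at 2, 3 comps


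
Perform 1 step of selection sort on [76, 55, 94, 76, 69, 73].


Initial: [76, 55, 94, 76, 69, 73]
Step 1: min=55 at 1
  Swap: [55, 76, 94, 76, 69, 73]

After 1 step: [55, 76, 94, 76, 69, 73]


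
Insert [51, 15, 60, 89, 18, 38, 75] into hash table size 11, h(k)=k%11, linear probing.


Insert 51: h=7 -> slot 7
Insert 15: h=4 -> slot 4
Insert 60: h=5 -> slot 5
Insert 89: h=1 -> slot 1
Insert 18: h=7, 1 probes -> slot 8
Insert 38: h=5, 1 probes -> slot 6
Insert 75: h=9 -> slot 9

Table: [None, 89, None, None, 15, 60, 38, 51, 18, 75, None]


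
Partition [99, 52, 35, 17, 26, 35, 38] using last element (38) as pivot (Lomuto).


Pivot: 38
  35 <= 38: swap -> [35, 52, 99, 17, 26, 35, 38]
  17 <= 38: swap -> [35, 17, 99, 52, 26, 35, 38]
  26 <= 38: swap -> [35, 17, 26, 52, 99, 35, 38]
  35 <= 38: swap -> [35, 17, 26, 35, 99, 52, 38]
Place pivot at 4: [35, 17, 26, 35, 38, 52, 99]

Partitioned: [35, 17, 26, 35, 38, 52, 99]


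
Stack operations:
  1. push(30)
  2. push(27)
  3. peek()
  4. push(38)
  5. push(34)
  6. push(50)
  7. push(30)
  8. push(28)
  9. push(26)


push(30) -> [30]
push(27) -> [30, 27]
peek()->27
push(38) -> [30, 27, 38]
push(34) -> [30, 27, 38, 34]
push(50) -> [30, 27, 38, 34, 50]
push(30) -> [30, 27, 38, 34, 50, 30]
push(28) -> [30, 27, 38, 34, 50, 30, 28]
push(26) -> [30, 27, 38, 34, 50, 30, 28, 26]

Final stack: [30, 27, 38, 34, 50, 30, 28, 26]


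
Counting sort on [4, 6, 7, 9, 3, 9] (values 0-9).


Input: [4, 6, 7, 9, 3, 9]
Counts: [0, 0, 0, 1, 1, 0, 1, 1, 0, 2]

Sorted: [3, 4, 6, 7, 9, 9]


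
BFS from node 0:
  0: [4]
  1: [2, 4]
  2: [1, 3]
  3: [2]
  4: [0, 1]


Visit 0, enqueue [4]
Visit 4, enqueue [1]
Visit 1, enqueue [2]
Visit 2, enqueue [3]
Visit 3, enqueue []

BFS order: [0, 4, 1, 2, 3]


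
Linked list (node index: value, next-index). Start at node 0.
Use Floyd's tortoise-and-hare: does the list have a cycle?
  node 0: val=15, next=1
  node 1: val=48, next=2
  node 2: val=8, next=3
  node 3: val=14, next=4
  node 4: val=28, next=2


Floyd's tortoise (slow, +1) and hare (fast, +2):
  init: slow=0, fast=0
  step 1: slow=1, fast=2
  step 2: slow=2, fast=4
  step 3: slow=3, fast=3
  slow == fast at node 3: cycle detected

Cycle: yes


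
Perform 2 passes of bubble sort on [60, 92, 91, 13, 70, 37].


Initial: [60, 92, 91, 13, 70, 37]
Pass 1: [60, 91, 13, 70, 37, 92] (4 swaps)
Pass 2: [60, 13, 70, 37, 91, 92] (3 swaps)

After 2 passes: [60, 13, 70, 37, 91, 92]


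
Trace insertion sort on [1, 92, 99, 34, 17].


Initial: [1, 92, 99, 34, 17]
Insert 92: [1, 92, 99, 34, 17]
Insert 99: [1, 92, 99, 34, 17]
Insert 34: [1, 34, 92, 99, 17]
Insert 17: [1, 17, 34, 92, 99]

Sorted: [1, 17, 34, 92, 99]


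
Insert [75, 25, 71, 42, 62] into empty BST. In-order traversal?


Insert 75: root
Insert 25: L from 75
Insert 71: L from 75 -> R from 25
Insert 42: L from 75 -> R from 25 -> L from 71
Insert 62: L from 75 -> R from 25 -> L from 71 -> R from 42

In-order: [25, 42, 62, 71, 75]


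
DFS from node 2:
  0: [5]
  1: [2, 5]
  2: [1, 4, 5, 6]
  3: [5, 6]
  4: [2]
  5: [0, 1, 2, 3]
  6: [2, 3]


Visit 2, push [6, 5, 4, 1]
Visit 1, push [5]
Visit 5, push [3, 0]
Visit 0, push []
Visit 3, push [6]
Visit 6, push []
Visit 4, push []

DFS order: [2, 1, 5, 0, 3, 6, 4]


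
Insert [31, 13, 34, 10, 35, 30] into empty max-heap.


Insert 31: [31]
Insert 13: [31, 13]
Insert 34: [34, 13, 31]
Insert 10: [34, 13, 31, 10]
Insert 35: [35, 34, 31, 10, 13]
Insert 30: [35, 34, 31, 10, 13, 30]

Final heap: [35, 34, 31, 10, 13, 30]


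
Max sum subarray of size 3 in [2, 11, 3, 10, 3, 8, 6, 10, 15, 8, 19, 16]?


[0:3]: 16
[1:4]: 24
[2:5]: 16
[3:6]: 21
[4:7]: 17
[5:8]: 24
[6:9]: 31
[7:10]: 33
[8:11]: 42
[9:12]: 43

Max: 43 at [9:12]


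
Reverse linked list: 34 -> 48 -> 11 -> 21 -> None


Step 1: curr=34, set curr.next=prev(None) | reversed so far: 34
Step 2: curr=48, set curr.next=prev(34) | reversed so far: 48 -> 34
Step 3: curr=11, set curr.next=prev(48) | reversed so far: 11 -> 48 -> 34
Step 4: curr=21, set curr.next=prev(11) | reversed so far: 21 -> 11 -> 48 -> 34

21 -> 11 -> 48 -> 34 -> None


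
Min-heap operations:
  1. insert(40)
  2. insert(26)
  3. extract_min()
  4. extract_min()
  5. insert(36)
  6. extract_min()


insert(40) -> [40]
insert(26) -> [26, 40]
extract_min()->26, [40]
extract_min()->40, []
insert(36) -> [36]
extract_min()->36, []

Final heap: []


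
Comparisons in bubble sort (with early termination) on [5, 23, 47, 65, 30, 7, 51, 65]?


Algorithm: bubble sort (with early termination)
Input: [5, 23, 47, 65, 30, 7, 51, 65]
Sorted: [5, 7, 23, 30, 47, 51, 65, 65]

25


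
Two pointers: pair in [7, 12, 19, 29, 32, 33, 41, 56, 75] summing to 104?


lo=0(7)+hi=8(75)=82
lo=1(12)+hi=8(75)=87
lo=2(19)+hi=8(75)=94
lo=3(29)+hi=8(75)=104

Yes: 29+75=104


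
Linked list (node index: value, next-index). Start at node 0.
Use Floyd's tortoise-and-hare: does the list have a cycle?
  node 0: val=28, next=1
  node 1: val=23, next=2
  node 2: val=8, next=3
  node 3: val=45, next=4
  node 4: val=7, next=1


Floyd's tortoise (slow, +1) and hare (fast, +2):
  init: slow=0, fast=0
  step 1: slow=1, fast=2
  step 2: slow=2, fast=4
  step 3: slow=3, fast=2
  step 4: slow=4, fast=4
  slow == fast at node 4: cycle detected

Cycle: yes


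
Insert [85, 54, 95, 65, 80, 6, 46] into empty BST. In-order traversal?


Insert 85: root
Insert 54: L from 85
Insert 95: R from 85
Insert 65: L from 85 -> R from 54
Insert 80: L from 85 -> R from 54 -> R from 65
Insert 6: L from 85 -> L from 54
Insert 46: L from 85 -> L from 54 -> R from 6

In-order: [6, 46, 54, 65, 80, 85, 95]


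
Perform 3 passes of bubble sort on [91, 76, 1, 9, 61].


Initial: [91, 76, 1, 9, 61]
Pass 1: [76, 1, 9, 61, 91] (4 swaps)
Pass 2: [1, 9, 61, 76, 91] (3 swaps)
Pass 3: [1, 9, 61, 76, 91] (0 swaps)

After 3 passes: [1, 9, 61, 76, 91]


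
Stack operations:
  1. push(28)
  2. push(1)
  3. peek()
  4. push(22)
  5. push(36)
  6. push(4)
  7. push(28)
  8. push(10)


push(28) -> [28]
push(1) -> [28, 1]
peek()->1
push(22) -> [28, 1, 22]
push(36) -> [28, 1, 22, 36]
push(4) -> [28, 1, 22, 36, 4]
push(28) -> [28, 1, 22, 36, 4, 28]
push(10) -> [28, 1, 22, 36, 4, 28, 10]

Final stack: [28, 1, 22, 36, 4, 28, 10]


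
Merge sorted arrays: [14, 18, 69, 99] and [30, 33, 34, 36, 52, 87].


Take 14 from A
Take 18 from A
Take 30 from B
Take 33 from B
Take 34 from B
Take 36 from B
Take 52 from B
Take 69 from A
Take 87 from B

Merged: [14, 18, 30, 33, 34, 36, 52, 69, 87, 99]


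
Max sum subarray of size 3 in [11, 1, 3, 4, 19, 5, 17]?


[0:3]: 15
[1:4]: 8
[2:5]: 26
[3:6]: 28
[4:7]: 41

Max: 41 at [4:7]


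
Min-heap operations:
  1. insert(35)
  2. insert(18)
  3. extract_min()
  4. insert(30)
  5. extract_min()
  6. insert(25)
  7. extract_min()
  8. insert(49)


insert(35) -> [35]
insert(18) -> [18, 35]
extract_min()->18, [35]
insert(30) -> [30, 35]
extract_min()->30, [35]
insert(25) -> [25, 35]
extract_min()->25, [35]
insert(49) -> [35, 49]

Final heap: [35, 49]


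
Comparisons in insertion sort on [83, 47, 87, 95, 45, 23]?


Algorithm: insertion sort
Input: [83, 47, 87, 95, 45, 23]
Sorted: [23, 45, 47, 83, 87, 95]

12


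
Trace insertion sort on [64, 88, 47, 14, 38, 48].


Initial: [64, 88, 47, 14, 38, 48]
Insert 88: [64, 88, 47, 14, 38, 48]
Insert 47: [47, 64, 88, 14, 38, 48]
Insert 14: [14, 47, 64, 88, 38, 48]
Insert 38: [14, 38, 47, 64, 88, 48]
Insert 48: [14, 38, 47, 48, 64, 88]

Sorted: [14, 38, 47, 48, 64, 88]


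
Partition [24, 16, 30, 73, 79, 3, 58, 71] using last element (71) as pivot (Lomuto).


Pivot: 71
  24 <= 71: advance i (no swap)
  16 <= 71: advance i (no swap)
  30 <= 71: advance i (no swap)
  3 <= 71: swap -> [24, 16, 30, 3, 79, 73, 58, 71]
  58 <= 71: swap -> [24, 16, 30, 3, 58, 73, 79, 71]
Place pivot at 5: [24, 16, 30, 3, 58, 71, 79, 73]

Partitioned: [24, 16, 30, 3, 58, 71, 79, 73]


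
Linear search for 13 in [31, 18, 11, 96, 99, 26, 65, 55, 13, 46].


i=0: 31!=13
i=1: 18!=13
i=2: 11!=13
i=3: 96!=13
i=4: 99!=13
i=5: 26!=13
i=6: 65!=13
i=7: 55!=13
i=8: 13==13 found!

Found at 8, 9 comps


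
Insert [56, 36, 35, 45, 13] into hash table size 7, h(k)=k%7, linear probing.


Insert 56: h=0 -> slot 0
Insert 36: h=1 -> slot 1
Insert 35: h=0, 2 probes -> slot 2
Insert 45: h=3 -> slot 3
Insert 13: h=6 -> slot 6

Table: [56, 36, 35, 45, None, None, 13]


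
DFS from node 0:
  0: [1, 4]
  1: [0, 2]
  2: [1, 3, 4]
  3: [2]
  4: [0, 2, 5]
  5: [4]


Visit 0, push [4, 1]
Visit 1, push [2]
Visit 2, push [4, 3]
Visit 3, push []
Visit 4, push [5]
Visit 5, push []

DFS order: [0, 1, 2, 3, 4, 5]


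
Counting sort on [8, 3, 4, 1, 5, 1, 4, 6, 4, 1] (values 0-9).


Input: [8, 3, 4, 1, 5, 1, 4, 6, 4, 1]
Counts: [0, 3, 0, 1, 3, 1, 1, 0, 1, 0]

Sorted: [1, 1, 1, 3, 4, 4, 4, 5, 6, 8]


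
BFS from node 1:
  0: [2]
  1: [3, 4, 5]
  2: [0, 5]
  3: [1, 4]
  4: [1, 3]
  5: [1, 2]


Visit 1, enqueue [3, 4, 5]
Visit 3, enqueue []
Visit 4, enqueue []
Visit 5, enqueue [2]
Visit 2, enqueue [0]
Visit 0, enqueue []

BFS order: [1, 3, 4, 5, 2, 0]


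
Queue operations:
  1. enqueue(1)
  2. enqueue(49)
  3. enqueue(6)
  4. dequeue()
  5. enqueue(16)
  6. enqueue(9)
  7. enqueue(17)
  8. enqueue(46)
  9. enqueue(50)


enqueue(1) -> [1]
enqueue(49) -> [1, 49]
enqueue(6) -> [1, 49, 6]
dequeue()->1, [49, 6]
enqueue(16) -> [49, 6, 16]
enqueue(9) -> [49, 6, 16, 9]
enqueue(17) -> [49, 6, 16, 9, 17]
enqueue(46) -> [49, 6, 16, 9, 17, 46]
enqueue(50) -> [49, 6, 16, 9, 17, 46, 50]

Final queue: [49, 6, 16, 9, 17, 46, 50]


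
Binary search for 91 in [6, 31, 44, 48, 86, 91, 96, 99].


Step 1: lo=0, hi=7, mid=3, val=48
Step 2: lo=4, hi=7, mid=5, val=91

Found at index 5


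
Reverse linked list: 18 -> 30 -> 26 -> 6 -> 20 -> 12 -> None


Step 1: curr=18, set curr.next=prev(None) | reversed so far: 18
Step 2: curr=30, set curr.next=prev(18) | reversed so far: 30 -> 18
Step 3: curr=26, set curr.next=prev(30) | reversed so far: 26 -> 30 -> 18
Step 4: curr=6, set curr.next=prev(26) | reversed so far: 6 -> 26 -> 30 -> 18
Step 5: curr=20, set curr.next=prev(6) | reversed so far: 20 -> 6 -> 26 -> 30 -> 18
Step 6: curr=12, set curr.next=prev(20) | reversed so far: 12 -> 20 -> 6 -> 26 -> 30 -> 18

12 -> 20 -> 6 -> 26 -> 30 -> 18 -> None


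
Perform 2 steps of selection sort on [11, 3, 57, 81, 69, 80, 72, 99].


Initial: [11, 3, 57, 81, 69, 80, 72, 99]
Step 1: min=3 at 1
  Swap: [3, 11, 57, 81, 69, 80, 72, 99]
Step 2: min=11 at 1
  Swap: [3, 11, 57, 81, 69, 80, 72, 99]

After 2 steps: [3, 11, 57, 81, 69, 80, 72, 99]


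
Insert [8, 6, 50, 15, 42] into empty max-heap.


Insert 8: [8]
Insert 6: [8, 6]
Insert 50: [50, 6, 8]
Insert 15: [50, 15, 8, 6]
Insert 42: [50, 42, 8, 6, 15]

Final heap: [50, 42, 8, 6, 15]


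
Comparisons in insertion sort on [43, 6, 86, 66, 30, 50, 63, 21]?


Algorithm: insertion sort
Input: [43, 6, 86, 66, 30, 50, 63, 21]
Sorted: [6, 21, 30, 43, 50, 63, 66, 86]

21


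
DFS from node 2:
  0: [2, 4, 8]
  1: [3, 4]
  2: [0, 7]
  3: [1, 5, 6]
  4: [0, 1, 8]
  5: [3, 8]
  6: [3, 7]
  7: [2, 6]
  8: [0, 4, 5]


Visit 2, push [7, 0]
Visit 0, push [8, 4]
Visit 4, push [8, 1]
Visit 1, push [3]
Visit 3, push [6, 5]
Visit 5, push [8]
Visit 8, push []
Visit 6, push [7]
Visit 7, push []

DFS order: [2, 0, 4, 1, 3, 5, 8, 6, 7]


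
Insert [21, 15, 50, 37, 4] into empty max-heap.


Insert 21: [21]
Insert 15: [21, 15]
Insert 50: [50, 15, 21]
Insert 37: [50, 37, 21, 15]
Insert 4: [50, 37, 21, 15, 4]

Final heap: [50, 37, 21, 15, 4]


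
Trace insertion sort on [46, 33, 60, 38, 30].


Initial: [46, 33, 60, 38, 30]
Insert 33: [33, 46, 60, 38, 30]
Insert 60: [33, 46, 60, 38, 30]
Insert 38: [33, 38, 46, 60, 30]
Insert 30: [30, 33, 38, 46, 60]

Sorted: [30, 33, 38, 46, 60]


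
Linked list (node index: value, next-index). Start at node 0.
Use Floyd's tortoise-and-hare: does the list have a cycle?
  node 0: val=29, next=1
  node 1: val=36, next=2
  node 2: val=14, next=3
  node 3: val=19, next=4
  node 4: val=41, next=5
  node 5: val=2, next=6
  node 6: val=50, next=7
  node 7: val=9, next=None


Floyd's tortoise (slow, +1) and hare (fast, +2):
  init: slow=0, fast=0
  step 1: slow=1, fast=2
  step 2: slow=2, fast=4
  step 3: slow=3, fast=6
  step 4: fast 6->7->None, no cycle

Cycle: no


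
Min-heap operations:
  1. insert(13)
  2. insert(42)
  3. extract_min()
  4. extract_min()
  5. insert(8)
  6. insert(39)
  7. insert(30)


insert(13) -> [13]
insert(42) -> [13, 42]
extract_min()->13, [42]
extract_min()->42, []
insert(8) -> [8]
insert(39) -> [8, 39]
insert(30) -> [8, 39, 30]

Final heap: [8, 39, 30]


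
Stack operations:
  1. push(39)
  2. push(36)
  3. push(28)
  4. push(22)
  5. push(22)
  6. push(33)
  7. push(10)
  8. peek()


push(39) -> [39]
push(36) -> [39, 36]
push(28) -> [39, 36, 28]
push(22) -> [39, 36, 28, 22]
push(22) -> [39, 36, 28, 22, 22]
push(33) -> [39, 36, 28, 22, 22, 33]
push(10) -> [39, 36, 28, 22, 22, 33, 10]
peek()->10

Final stack: [39, 36, 28, 22, 22, 33, 10]


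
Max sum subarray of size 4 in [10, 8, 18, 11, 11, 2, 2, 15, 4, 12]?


[0:4]: 47
[1:5]: 48
[2:6]: 42
[3:7]: 26
[4:8]: 30
[5:9]: 23
[6:10]: 33

Max: 48 at [1:5]


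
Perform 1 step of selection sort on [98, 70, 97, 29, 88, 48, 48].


Initial: [98, 70, 97, 29, 88, 48, 48]
Step 1: min=29 at 3
  Swap: [29, 70, 97, 98, 88, 48, 48]

After 1 step: [29, 70, 97, 98, 88, 48, 48]


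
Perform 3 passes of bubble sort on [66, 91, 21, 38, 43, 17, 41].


Initial: [66, 91, 21, 38, 43, 17, 41]
Pass 1: [66, 21, 38, 43, 17, 41, 91] (5 swaps)
Pass 2: [21, 38, 43, 17, 41, 66, 91] (5 swaps)
Pass 3: [21, 38, 17, 41, 43, 66, 91] (2 swaps)

After 3 passes: [21, 38, 17, 41, 43, 66, 91]


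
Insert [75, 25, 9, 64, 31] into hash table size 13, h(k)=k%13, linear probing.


Insert 75: h=10 -> slot 10
Insert 25: h=12 -> slot 12
Insert 9: h=9 -> slot 9
Insert 64: h=12, 1 probes -> slot 0
Insert 31: h=5 -> slot 5

Table: [64, None, None, None, None, 31, None, None, None, 9, 75, None, 25]


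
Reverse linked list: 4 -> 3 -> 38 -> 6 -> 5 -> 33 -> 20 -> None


Step 1: curr=4, set curr.next=prev(None) | reversed so far: 4
Step 2: curr=3, set curr.next=prev(4) | reversed so far: 3 -> 4
Step 3: curr=38, set curr.next=prev(3) | reversed so far: 38 -> 3 -> 4
Step 4: curr=6, set curr.next=prev(38) | reversed so far: 6 -> 38 -> 3 -> 4
Step 5: curr=5, set curr.next=prev(6) | reversed so far: 5 -> 6 -> 38 -> 3 -> 4
Step 6: curr=33, set curr.next=prev(5) | reversed so far: 33 -> 5 -> 6 -> 38 -> 3 -> 4
Step 7: curr=20, set curr.next=prev(33) | reversed so far: 20 -> 33 -> 5 -> 6 -> 38 -> 3 -> 4

20 -> 33 -> 5 -> 6 -> 38 -> 3 -> 4 -> None


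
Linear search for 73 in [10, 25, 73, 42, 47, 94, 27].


i=0: 10!=73
i=1: 25!=73
i=2: 73==73 found!

Found at 2, 3 comps


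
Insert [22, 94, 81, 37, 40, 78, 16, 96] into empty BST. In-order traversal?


Insert 22: root
Insert 94: R from 22
Insert 81: R from 22 -> L from 94
Insert 37: R from 22 -> L from 94 -> L from 81
Insert 40: R from 22 -> L from 94 -> L from 81 -> R from 37
Insert 78: R from 22 -> L from 94 -> L from 81 -> R from 37 -> R from 40
Insert 16: L from 22
Insert 96: R from 22 -> R from 94

In-order: [16, 22, 37, 40, 78, 81, 94, 96]


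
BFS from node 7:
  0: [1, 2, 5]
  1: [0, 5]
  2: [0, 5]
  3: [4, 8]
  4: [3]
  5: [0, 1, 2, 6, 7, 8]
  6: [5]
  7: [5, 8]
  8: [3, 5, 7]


Visit 7, enqueue [5, 8]
Visit 5, enqueue [0, 1, 2, 6]
Visit 8, enqueue [3]
Visit 0, enqueue []
Visit 1, enqueue []
Visit 2, enqueue []
Visit 6, enqueue []
Visit 3, enqueue [4]
Visit 4, enqueue []

BFS order: [7, 5, 8, 0, 1, 2, 6, 3, 4]


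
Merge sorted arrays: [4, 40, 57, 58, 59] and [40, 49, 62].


Take 4 from A
Take 40 from A
Take 40 from B
Take 49 from B
Take 57 from A
Take 58 from A
Take 59 from A

Merged: [4, 40, 40, 49, 57, 58, 59, 62]


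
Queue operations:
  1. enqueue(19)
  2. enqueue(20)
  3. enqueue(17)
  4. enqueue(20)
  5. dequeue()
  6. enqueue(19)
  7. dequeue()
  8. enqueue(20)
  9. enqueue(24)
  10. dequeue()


enqueue(19) -> [19]
enqueue(20) -> [19, 20]
enqueue(17) -> [19, 20, 17]
enqueue(20) -> [19, 20, 17, 20]
dequeue()->19, [20, 17, 20]
enqueue(19) -> [20, 17, 20, 19]
dequeue()->20, [17, 20, 19]
enqueue(20) -> [17, 20, 19, 20]
enqueue(24) -> [17, 20, 19, 20, 24]
dequeue()->17, [20, 19, 20, 24]

Final queue: [20, 19, 20, 24]


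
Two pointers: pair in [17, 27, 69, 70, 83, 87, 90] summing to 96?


lo=0(17)+hi=6(90)=107
lo=0(17)+hi=5(87)=104
lo=0(17)+hi=4(83)=100
lo=0(17)+hi=3(70)=87
lo=1(27)+hi=3(70)=97
lo=1(27)+hi=2(69)=96

Yes: 27+69=96


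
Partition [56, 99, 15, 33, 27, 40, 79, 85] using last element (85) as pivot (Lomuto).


Pivot: 85
  56 <= 85: advance i (no swap)
  15 <= 85: swap -> [56, 15, 99, 33, 27, 40, 79, 85]
  33 <= 85: swap -> [56, 15, 33, 99, 27, 40, 79, 85]
  27 <= 85: swap -> [56, 15, 33, 27, 99, 40, 79, 85]
  40 <= 85: swap -> [56, 15, 33, 27, 40, 99, 79, 85]
  79 <= 85: swap -> [56, 15, 33, 27, 40, 79, 99, 85]
Place pivot at 6: [56, 15, 33, 27, 40, 79, 85, 99]

Partitioned: [56, 15, 33, 27, 40, 79, 85, 99]


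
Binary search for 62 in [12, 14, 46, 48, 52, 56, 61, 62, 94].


Step 1: lo=0, hi=8, mid=4, val=52
Step 2: lo=5, hi=8, mid=6, val=61
Step 3: lo=7, hi=8, mid=7, val=62

Found at index 7


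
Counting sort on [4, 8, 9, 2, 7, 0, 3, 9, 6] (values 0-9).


Input: [4, 8, 9, 2, 7, 0, 3, 9, 6]
Counts: [1, 0, 1, 1, 1, 0, 1, 1, 1, 2]

Sorted: [0, 2, 3, 4, 6, 7, 8, 9, 9]


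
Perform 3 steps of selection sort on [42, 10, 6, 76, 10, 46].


Initial: [42, 10, 6, 76, 10, 46]
Step 1: min=6 at 2
  Swap: [6, 10, 42, 76, 10, 46]
Step 2: min=10 at 1
  Swap: [6, 10, 42, 76, 10, 46]
Step 3: min=10 at 4
  Swap: [6, 10, 10, 76, 42, 46]

After 3 steps: [6, 10, 10, 76, 42, 46]


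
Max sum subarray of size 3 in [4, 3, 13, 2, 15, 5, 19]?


[0:3]: 20
[1:4]: 18
[2:5]: 30
[3:6]: 22
[4:7]: 39

Max: 39 at [4:7]


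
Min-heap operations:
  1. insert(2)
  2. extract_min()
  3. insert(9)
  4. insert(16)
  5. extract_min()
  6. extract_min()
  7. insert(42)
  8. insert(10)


insert(2) -> [2]
extract_min()->2, []
insert(9) -> [9]
insert(16) -> [9, 16]
extract_min()->9, [16]
extract_min()->16, []
insert(42) -> [42]
insert(10) -> [10, 42]

Final heap: [10, 42]


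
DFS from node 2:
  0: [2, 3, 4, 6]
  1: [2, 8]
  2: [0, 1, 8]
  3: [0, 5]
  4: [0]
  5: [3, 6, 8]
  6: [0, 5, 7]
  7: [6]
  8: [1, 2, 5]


Visit 2, push [8, 1, 0]
Visit 0, push [6, 4, 3]
Visit 3, push [5]
Visit 5, push [8, 6]
Visit 6, push [7]
Visit 7, push []
Visit 8, push [1]
Visit 1, push []
Visit 4, push []

DFS order: [2, 0, 3, 5, 6, 7, 8, 1, 4]


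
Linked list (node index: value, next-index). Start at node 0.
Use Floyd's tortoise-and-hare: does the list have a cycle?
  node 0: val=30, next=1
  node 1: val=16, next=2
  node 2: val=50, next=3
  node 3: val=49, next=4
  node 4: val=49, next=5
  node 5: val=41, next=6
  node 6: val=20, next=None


Floyd's tortoise (slow, +1) and hare (fast, +2):
  init: slow=0, fast=0
  step 1: slow=1, fast=2
  step 2: slow=2, fast=4
  step 3: slow=3, fast=6
  step 4: fast -> None, no cycle

Cycle: no


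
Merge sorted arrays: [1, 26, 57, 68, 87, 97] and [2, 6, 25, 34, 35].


Take 1 from A
Take 2 from B
Take 6 from B
Take 25 from B
Take 26 from A
Take 34 from B
Take 35 from B

Merged: [1, 2, 6, 25, 26, 34, 35, 57, 68, 87, 97]


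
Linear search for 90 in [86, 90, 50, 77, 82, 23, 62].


i=0: 86!=90
i=1: 90==90 found!

Found at 1, 2 comps


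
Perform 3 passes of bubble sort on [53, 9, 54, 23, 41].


Initial: [53, 9, 54, 23, 41]
Pass 1: [9, 53, 23, 41, 54] (3 swaps)
Pass 2: [9, 23, 41, 53, 54] (2 swaps)
Pass 3: [9, 23, 41, 53, 54] (0 swaps)

After 3 passes: [9, 23, 41, 53, 54]


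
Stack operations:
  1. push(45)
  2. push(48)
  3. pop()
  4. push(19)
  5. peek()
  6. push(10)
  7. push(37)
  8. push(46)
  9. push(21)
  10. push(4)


push(45) -> [45]
push(48) -> [45, 48]
pop()->48, [45]
push(19) -> [45, 19]
peek()->19
push(10) -> [45, 19, 10]
push(37) -> [45, 19, 10, 37]
push(46) -> [45, 19, 10, 37, 46]
push(21) -> [45, 19, 10, 37, 46, 21]
push(4) -> [45, 19, 10, 37, 46, 21, 4]

Final stack: [45, 19, 10, 37, 46, 21, 4]


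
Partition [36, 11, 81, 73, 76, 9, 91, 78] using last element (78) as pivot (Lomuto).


Pivot: 78
  36 <= 78: advance i (no swap)
  11 <= 78: advance i (no swap)
  73 <= 78: swap -> [36, 11, 73, 81, 76, 9, 91, 78]
  76 <= 78: swap -> [36, 11, 73, 76, 81, 9, 91, 78]
  9 <= 78: swap -> [36, 11, 73, 76, 9, 81, 91, 78]
Place pivot at 5: [36, 11, 73, 76, 9, 78, 91, 81]

Partitioned: [36, 11, 73, 76, 9, 78, 91, 81]


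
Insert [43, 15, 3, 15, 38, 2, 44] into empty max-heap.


Insert 43: [43]
Insert 15: [43, 15]
Insert 3: [43, 15, 3]
Insert 15: [43, 15, 3, 15]
Insert 38: [43, 38, 3, 15, 15]
Insert 2: [43, 38, 3, 15, 15, 2]
Insert 44: [44, 38, 43, 15, 15, 2, 3]

Final heap: [44, 38, 43, 15, 15, 2, 3]


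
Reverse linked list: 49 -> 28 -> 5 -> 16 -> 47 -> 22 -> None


Step 1: curr=49, set curr.next=prev(None) | reversed so far: 49
Step 2: curr=28, set curr.next=prev(49) | reversed so far: 28 -> 49
Step 3: curr=5, set curr.next=prev(28) | reversed so far: 5 -> 28 -> 49
Step 4: curr=16, set curr.next=prev(5) | reversed so far: 16 -> 5 -> 28 -> 49
Step 5: curr=47, set curr.next=prev(16) | reversed so far: 47 -> 16 -> 5 -> 28 -> 49
Step 6: curr=22, set curr.next=prev(47) | reversed so far: 22 -> 47 -> 16 -> 5 -> 28 -> 49

22 -> 47 -> 16 -> 5 -> 28 -> 49 -> None


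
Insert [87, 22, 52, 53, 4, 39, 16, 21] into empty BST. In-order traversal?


Insert 87: root
Insert 22: L from 87
Insert 52: L from 87 -> R from 22
Insert 53: L from 87 -> R from 22 -> R from 52
Insert 4: L from 87 -> L from 22
Insert 39: L from 87 -> R from 22 -> L from 52
Insert 16: L from 87 -> L from 22 -> R from 4
Insert 21: L from 87 -> L from 22 -> R from 4 -> R from 16

In-order: [4, 16, 21, 22, 39, 52, 53, 87]
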